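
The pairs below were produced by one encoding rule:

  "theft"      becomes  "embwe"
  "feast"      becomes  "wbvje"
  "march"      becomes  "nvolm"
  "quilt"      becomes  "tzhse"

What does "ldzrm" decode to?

t(19)→e(4) and h(7)→m(12) fit y≡21x+21 (mod 26); the inverse of 21 mod 26 is 5. This is an affine cipher: with a=0,…,z=25, each position x becomes (21x+21) mod 26.
Undoing it on ldzrm: l(11)→5·(11−21)≡2=c; d(3)→5·(3−21)≡14=o; z(25)→5·(25−21)≡20=u; r(17)→5·(17−21)≡6=g; m(12)→5·(12−21)≡7=h (all mod 26).

cough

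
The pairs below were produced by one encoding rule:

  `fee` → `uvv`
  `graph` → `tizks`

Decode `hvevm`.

Each pair mirrors across the alphabet (f↔u, e↔v, e↔v): positions sum to 25. Each letter is replaced by its mirror in the alphabet: a↔z, b↔y, c↔x, and so on (the Atbash cipher).
Undoing it on hvevm: h↔s, v↔e, e↔v, v↔e, m↔n.

seven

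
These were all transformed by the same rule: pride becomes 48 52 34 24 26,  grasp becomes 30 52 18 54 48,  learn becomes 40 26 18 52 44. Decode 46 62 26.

owe

p(#16)→48 and r(#18)→52: differences scale by 2, so n = 2·pos + 16. The formula is n = 2×(alphabet index, a=1) + 16.
Reversing it on 46 62 26: 46→(46−16)÷2=15=o, 62→(62−16)÷2=23=w, 26→(26−16)÷2=5=e.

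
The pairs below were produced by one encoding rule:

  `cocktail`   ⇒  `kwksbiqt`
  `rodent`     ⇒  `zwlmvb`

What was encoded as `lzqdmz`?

Compare letters: c→k is +8, o→w is +8, c→k is +8 — a constant shift. It's a constant shift of +8 (ROT8).
Reversing it on lzqdmz: l−8=d, z−8=r, q−8=i, d−8=v, m−8=e, z−8=r.

driver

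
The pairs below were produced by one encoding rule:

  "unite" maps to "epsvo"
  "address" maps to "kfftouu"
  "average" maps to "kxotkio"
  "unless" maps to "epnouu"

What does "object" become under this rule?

ydloev

The shift depends on letter class: consonant n→p is +2, but vowel u→e is +10. Vowels shift forward by 10 and consonants shift forward by 2.
On object: o(vowel)+10=y, b(cons)+2=d, j(cons)+2=l, e(vowel)+10=o, c(cons)+2=e, t(cons)+2=v.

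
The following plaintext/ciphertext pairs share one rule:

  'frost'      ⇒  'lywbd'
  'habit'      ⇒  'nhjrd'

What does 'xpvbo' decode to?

rinse

In frost: f→l is +6, r→y is +7, o→w is +8, s→b is +9 — the shift increases by 1 each position. The shift increases by 1 at each position, starting from +6: 6, 7, 8, ….
Decoding xpvbo: x−6=r, p−7=i, v−8=n, b−9=s, o−10=e.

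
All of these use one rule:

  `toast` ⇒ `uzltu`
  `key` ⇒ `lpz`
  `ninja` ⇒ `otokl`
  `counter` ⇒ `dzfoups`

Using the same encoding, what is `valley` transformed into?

The shift depends on letter class: consonant t→u is +1, but vowel o→z is +11. Two shifts are in play — +11 for a/e/i/o/u, +1 for every other letter.
For valley: v(cons)+1=w, a(vowel)+11=l, l(cons)+1=m, l(cons)+1=m, e(vowel)+11=p, y(cons)+1=z.

wlmmpz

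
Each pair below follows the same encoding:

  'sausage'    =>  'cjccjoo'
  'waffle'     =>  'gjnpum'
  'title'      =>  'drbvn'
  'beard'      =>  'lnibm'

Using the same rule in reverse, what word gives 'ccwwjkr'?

stomach

The shifts repeat in a cycle of length 3: positions 0,1,… shift by +10, +9, +8, then the pattern repeats.
Reversing it on ccwwjkr: c−10=s, c−9=t, w−8=o, w−10=m, j−9=a, k−8=c, r−10=h.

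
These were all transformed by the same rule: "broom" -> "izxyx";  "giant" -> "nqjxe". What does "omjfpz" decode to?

heaven

In broom: b→i is +7, r→z is +8, o→x is +9, o→y is +10 — the shift increases by 1 each position. The shift increases by 1 at each position, starting from +7: 7, 8, 9, ….
Undoing it on omjfpz: o−7=h, m−8=e, j−9=a, f−10=v, p−11=e, z−12=n.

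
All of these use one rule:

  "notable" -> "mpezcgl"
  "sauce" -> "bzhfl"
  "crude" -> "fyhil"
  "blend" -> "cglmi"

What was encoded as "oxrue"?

fight

Each letter's alphabet position (a=0..z=25) is mapped through 3·x+25 mod 26 — an affine cipher.
Decoding oxrue: o(14)→9·(14−25)≡5=f; x(23)→9·(23−25)≡8=i; r(17)→9·(17−25)≡6=g; u(20)→9·(20−25)≡7=h; e(4)→9·(4−25)≡19=t (all mod 26).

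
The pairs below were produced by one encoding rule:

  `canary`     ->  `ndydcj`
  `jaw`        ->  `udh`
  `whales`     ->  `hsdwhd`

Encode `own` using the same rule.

rhy

The rule splits by letter class: vowels +3, consonants +11.
For own: o(vowel)+3=r, w(cons)+11=h, n(cons)+11=y.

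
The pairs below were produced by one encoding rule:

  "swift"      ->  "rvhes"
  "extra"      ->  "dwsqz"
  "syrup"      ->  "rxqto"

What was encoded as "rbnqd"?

score

Compare letters: s→r is +25, w→v is +25, i→h is +25 — a constant shift. Each letter is shifted forward by 25 in the alphabet (a Caesar shift of +25).
Decoding rbnqd: r−25=s, b−25=c, n−25=o, q−25=r, d−25=e.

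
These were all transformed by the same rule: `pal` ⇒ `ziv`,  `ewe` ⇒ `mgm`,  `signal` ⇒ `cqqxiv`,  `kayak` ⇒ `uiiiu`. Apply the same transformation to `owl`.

The shift depends on letter class: consonant p→z is +10, but vowel a→i is +8. The rule splits by letter class: vowels +8, consonants +10.
Applying it to owl: o(vowel)+8=w, w(cons)+10=g, l(cons)+10=v.

wgv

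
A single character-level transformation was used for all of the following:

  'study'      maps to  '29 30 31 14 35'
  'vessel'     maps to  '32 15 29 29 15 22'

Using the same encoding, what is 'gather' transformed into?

s is letter #19 and maps to 29: an offset of 10. Each letter is replaced by its alphabet position (a=1..z=26) + 10.
Applying it to gather: g=7→17, a=1→11, t=20→30, h=8→18, e=5→15, r=18→28.

17 11 30 18 15 28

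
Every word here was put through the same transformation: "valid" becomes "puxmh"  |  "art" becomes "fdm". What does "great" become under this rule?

fmqds

The output letters match the input read backwards, each shifted +12: valid reversed is dilav. Read the word backwards and shift each letter +12.
On great: reverse → taerg; then shift: t+12=f, a+12=m, e+12=q, r+12=d, g+12=s.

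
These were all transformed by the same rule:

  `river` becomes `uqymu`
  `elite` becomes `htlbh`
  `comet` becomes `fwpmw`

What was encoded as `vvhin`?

sneak

Shifts by position in river: pos 0: r→u (+3), pos 1: i→q (+8), pos 2: v→y (+3), pos 3: e→m (+8) — repeating every 2. The shifts repeat in a cycle of length 2: positions 0,1,… shift by +3, +8, then the pattern repeats.
Undoing it on vvhin: v−3=s, v−8=n, h−3=e, i−8=a, n−3=k.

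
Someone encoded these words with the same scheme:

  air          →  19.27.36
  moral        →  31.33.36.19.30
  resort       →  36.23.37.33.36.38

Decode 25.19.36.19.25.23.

garage

a is letter #1 and maps to 19: an offset of 18. Letters become their 1-based position plus 18 (so a→19, b→20, …).
Reversing it on 25.19.36.19.25.23: 25→(25−18)÷1=7=g, 19→(19−18)÷1=1=a, 36→(36−18)÷1=18=r, 19→(19−18)÷1=1=a, 25→(25−18)÷1=7=g, 23→(23−18)÷1=5=e.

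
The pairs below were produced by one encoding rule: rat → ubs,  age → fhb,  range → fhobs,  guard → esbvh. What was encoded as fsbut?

stare

The output letters match the input read backwards, each shifted +1: rat reversed is tar. Two steps: reverse the string, then apply a Caesar shift of +1.
Reversing it on fsbut: shift back: f−1=e, s−1=r, b−1=a, u−1=t, t−1=s → erats; then reverse → stare.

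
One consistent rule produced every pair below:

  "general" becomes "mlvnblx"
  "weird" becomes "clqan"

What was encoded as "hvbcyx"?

bottom

In general: g→m is +6, e→l is +7, n→v is +8, e→n is +9 — the shift increases by 1 each position. Letter i (0-indexed) is shifted by i+6, so successive shifts are 6, 7, 8, ….
Reversing it on hvbcyx: h−6=b, v−7=o, b−8=t, c−9=t, y−10=o, x−11=m.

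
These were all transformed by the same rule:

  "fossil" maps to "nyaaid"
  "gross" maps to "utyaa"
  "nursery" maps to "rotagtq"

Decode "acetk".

swarm

Treating letters as 0–25, the rule is x ↦ 7x + 4 (mod 26).
Undoing it on acetk: a(0)→15·(0−4)≡18=s; c(2)→15·(2−4)≡22=w; e(4)→15·(4−4)≡0=a; t(19)→15·(19−4)≡17=r; k(10)→15·(10−4)≡12=m (all mod 26).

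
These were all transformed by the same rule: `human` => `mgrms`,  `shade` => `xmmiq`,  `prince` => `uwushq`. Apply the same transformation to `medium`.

rqiugr

Two shifts are in play — +12 for a/e/i/o/u, +5 for every other letter.
For medium: m(cons)+5=r, e(vowel)+12=q, d(cons)+5=i, i(vowel)+12=u, u(vowel)+12=g, m(cons)+5=r.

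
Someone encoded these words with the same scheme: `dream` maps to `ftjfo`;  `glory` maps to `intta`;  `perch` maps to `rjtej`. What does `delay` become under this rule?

Vowels shift forward by 5 and consonants shift forward by 2.
For delay: d(cons)+2=f, e(vowel)+5=j, l(cons)+2=n, a(vowel)+5=f, y(cons)+2=a.

fjnfa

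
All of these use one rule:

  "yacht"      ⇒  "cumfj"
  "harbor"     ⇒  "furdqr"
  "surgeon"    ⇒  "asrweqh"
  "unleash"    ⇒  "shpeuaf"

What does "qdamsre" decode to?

y(24)→c(2) and a(0)→u(20) fit y≡9x+20 (mod 26); the inverse of 9 mod 26 is 3. Each letter's alphabet position (a=0..z=25) is mapped through 9·x+20 mod 26 — an affine cipher.
Decoding qdamsre: q(16)→3·(16−20)≡14=o; d(3)→3·(3−20)≡1=b; a(0)→3·(0−20)≡18=s; m(12)→3·(12−20)≡2=c; s(18)→3·(18−20)≡20=u; r(17)→3·(17−20)≡17=r; e(4)→3·(4−20)≡4=e (all mod 26).

obscure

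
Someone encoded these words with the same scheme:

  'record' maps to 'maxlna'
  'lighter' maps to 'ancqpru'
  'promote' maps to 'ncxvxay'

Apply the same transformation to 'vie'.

nre

Two steps: reverse the string, then apply a Caesar shift of +9.
For vie: reverse → eiv; then shift: e+9=n, i+9=r, v+9=e.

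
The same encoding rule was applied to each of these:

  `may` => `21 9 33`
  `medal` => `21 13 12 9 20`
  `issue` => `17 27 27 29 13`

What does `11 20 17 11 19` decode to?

click

m is letter #13 and maps to 21: an offset of 8. Each letter is replaced by its alphabet position (a=1..z=26) + 8.
Decoding 11 20 17 11 19: 11→(11−8)÷1=3=c, 20→(20−8)÷1=12=l, 17→(17−8)÷1=9=i, 11→(11−8)÷1=3=c, 19→(19−8)÷1=11=k.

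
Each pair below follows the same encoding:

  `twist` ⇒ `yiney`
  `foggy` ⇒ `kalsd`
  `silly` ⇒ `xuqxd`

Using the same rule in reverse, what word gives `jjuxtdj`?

Shifts by position in twist: pos 0: t→y (+5), pos 1: w→i (+12), pos 2: i→n (+5), pos 3: s→e (+12) — repeating every 2. A repeating key of period 2 is used — shifts +5, +12 over and over.
Undoing it on jjuxtdj: j−5=e, j−12=x, u−5=p, x−12=l, t−5=o, d−12=r, j−5=e.

explore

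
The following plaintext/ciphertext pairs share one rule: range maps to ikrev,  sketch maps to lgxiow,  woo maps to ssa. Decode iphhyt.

puddle

The output letters match the input read backwards, each shifted +4: range reversed is egnar. The word is reversed, then every letter is shifted forward by 4.
Reversing it on iphhyt: shift back: i−4=e, p−4=l, h−4=d, h−4=d, y−4=u, t−4=p → elddup; then reverse → puddle.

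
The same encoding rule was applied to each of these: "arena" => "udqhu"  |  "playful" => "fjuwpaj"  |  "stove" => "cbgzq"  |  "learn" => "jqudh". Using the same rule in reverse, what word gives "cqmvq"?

Treating letters as 0–25, the rule is x ↦ 25x + 20 (mod 26).
Undoing it on cqmvq: c(2)→25·(2−20)≡18=s; q(16)→25·(16−20)≡4=e; m(12)→25·(12−20)≡8=i; v(21)→25·(21−20)≡25=z; q(16)→25·(16−20)≡4=e (all mod 26).

seize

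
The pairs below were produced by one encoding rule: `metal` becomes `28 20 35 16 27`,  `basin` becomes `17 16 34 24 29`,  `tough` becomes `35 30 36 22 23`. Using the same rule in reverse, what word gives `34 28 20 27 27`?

smell

Letters become their 1-based position plus 15 (so a→16, b→17, …).
Undoing it on 34 28 20 27 27: 34→(34−15)÷1=19=s, 28→(28−15)÷1=13=m, 20→(20−15)÷1=5=e, 27→(27−15)÷1=12=l, 27→(27−15)÷1=12=l.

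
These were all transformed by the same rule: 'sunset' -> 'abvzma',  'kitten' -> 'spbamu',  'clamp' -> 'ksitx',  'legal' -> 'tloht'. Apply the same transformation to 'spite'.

awqam

Shifts by position in sunset: pos 0: s→a (+8), pos 1: u→b (+7), pos 2: n→v (+8), pos 3: s→z (+7) — repeating every 2. A repeating key of period 2 is used — shifts +8, +7 over and over.
For spite: s+8=a, p+7=w, i+8=q, t+7=a, e+8=m.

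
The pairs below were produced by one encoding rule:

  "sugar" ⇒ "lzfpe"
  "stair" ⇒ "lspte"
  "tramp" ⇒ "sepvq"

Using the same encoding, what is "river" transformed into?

This is an affine cipher: with a=0,…,z=25, each position x becomes (7x+15) mod 26.
For river: r(17)→7·17+15≡4=e; i(8)→7·8+15≡19=t; v(21)→7·21+15≡6=g; e(4)→7·4+15≡17=r; r(17)→7·17+15≡4=e (all mod 26).

etgre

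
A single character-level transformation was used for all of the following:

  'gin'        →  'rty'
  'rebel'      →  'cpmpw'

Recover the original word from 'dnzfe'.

scout

Compare letters: g→r is +11, i→t is +11, n→y is +11 — a constant shift. Each letter is shifted forward by 11 in the alphabet (a Caesar shift of +11).
Undoing it on dnzfe: d−11=s, n−11=c, z−11=o, f−11=u, e−11=t.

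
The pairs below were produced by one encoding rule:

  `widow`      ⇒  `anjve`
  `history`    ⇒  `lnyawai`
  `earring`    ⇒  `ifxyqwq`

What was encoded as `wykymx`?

stereo

In widow: w→a is +4, i→n is +5, d→j is +6, o→v is +7 — the shift increases by 1 each position. Each letter shifts forward by (position + 4), i.e. 4, 5, 6, … — the shift grows by one for each successive letter.
Decoding wykymx: w−4=s, y−5=t, k−6=e, y−7=r, m−8=e, x−9=o.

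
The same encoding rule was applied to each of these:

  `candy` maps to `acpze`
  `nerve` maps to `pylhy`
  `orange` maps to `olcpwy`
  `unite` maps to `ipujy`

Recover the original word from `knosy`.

c(2)→a(0) and a(0)→c(2) fit y≡25x+2 (mod 26); the inverse of 25 mod 26 is 25. This is an affine cipher: with a=0,…,z=25, each position x becomes (25x+2) mod 26.
Decoding knosy: k(10)→25·(10−2)≡18=s; n(13)→25·(13−2)≡15=p; o(14)→25·(14−2)≡14=o; s(18)→25·(18−2)≡10=k; y(24)→25·(24−2)≡4=e (all mod 26).

spoke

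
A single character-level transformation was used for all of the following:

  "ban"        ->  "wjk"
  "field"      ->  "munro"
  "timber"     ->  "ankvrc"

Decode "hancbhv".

The output letters match the input read backwards, each shifted +9: ban reversed is nab. Read the word backwards and shift each letter +9.
Decoding hancbhv: shift back: h−9=y, a−9=r, n−9=e, c−9=t, b−9=s, h−9=y, v−9=m → yretsym; then reverse → mystery.

mystery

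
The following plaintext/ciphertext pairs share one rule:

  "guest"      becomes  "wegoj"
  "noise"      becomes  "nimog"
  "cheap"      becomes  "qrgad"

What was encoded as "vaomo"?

Treating letters as 0–25, the rule is x ↦ 21x + 0 (mod 26).
Decoding vaomo: v(21)→5·(21−0)≡1=b; a(0)→5·(0−0)≡0=a; o(14)→5·(14−0)≡18=s; m(12)→5·(12−0)≡8=i; o(14)→5·(14−0)≡18=s (all mod 26).

basis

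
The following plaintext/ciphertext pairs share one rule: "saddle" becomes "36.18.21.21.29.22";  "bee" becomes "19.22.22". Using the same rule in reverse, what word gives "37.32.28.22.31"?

s is letter #19 and maps to 36: an offset of 17. Letters become their 1-based position plus 17 (so a→18, b→19, …).
Reversing it on 37.32.28.22.31: 37→(37−17)÷1=20=t, 32→(32−17)÷1=15=o, 28→(28−17)÷1=11=k, 22→(22−17)÷1=5=e, 31→(31−17)÷1=14=n.

token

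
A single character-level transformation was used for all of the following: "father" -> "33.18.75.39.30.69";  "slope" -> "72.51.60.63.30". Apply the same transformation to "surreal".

72.78.69.69.30.18.51

f(#6)→33 and a(#1)→18: differences scale by 3, so n = 3·pos + 15. Each letter becomes 3×(its alphabet position, a=1..z=26) + 15.
For surreal: s=19→72, u=21→78, r=18→69, r=18→69, e=5→30, a=1→18, l=12→51.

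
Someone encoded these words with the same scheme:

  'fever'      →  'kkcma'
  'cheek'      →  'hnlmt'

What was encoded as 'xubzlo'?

source

In fever: f→k is +5, e→k is +6, v→c is +7, e→m is +8 — the shift increases by 1 each position. Letter i (0-indexed) is shifted by i+5, so successive shifts are 5, 6, 7, ….
Undoing it on xubzlo: x−5=s, u−6=o, b−7=u, z−8=r, l−9=c, o−10=e.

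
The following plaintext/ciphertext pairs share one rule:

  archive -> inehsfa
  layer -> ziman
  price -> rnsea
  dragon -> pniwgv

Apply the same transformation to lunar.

a(0)→i(8) and r(17)→n(13) fit y≡11x+8 (mod 26); the inverse of 11 mod 26 is 19. Treating letters as 0–25, the rule is x ↦ 11x + 8 (mod 26).
On lunar: l(11)→11·11+8≡25=z; u(20)→11·20+8≡20=u; n(13)→11·13+8≡21=v; a(0)→11·0+8≡8=i; r(17)→11·17+8≡13=n (all mod 26).

zuvin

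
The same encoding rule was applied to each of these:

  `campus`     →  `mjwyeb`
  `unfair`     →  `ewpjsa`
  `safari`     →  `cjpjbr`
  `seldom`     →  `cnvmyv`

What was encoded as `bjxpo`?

Shifts by position in campus: pos 0: c→m (+10), pos 1: a→j (+9), pos 2: m→w (+10), pos 3: p→y (+9) — repeating every 2. A repeating key of period 2 is used — shifts +10, +9 over and over.
Decoding bjxpo: b−10=r, j−9=a, x−10=n, p−9=g, o−10=e.

range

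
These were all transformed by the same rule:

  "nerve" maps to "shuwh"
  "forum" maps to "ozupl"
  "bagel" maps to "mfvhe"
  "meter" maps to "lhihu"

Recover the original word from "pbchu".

usher

n(13)→s(18) and e(4)→h(7) fit y≡7x+5 (mod 26); the inverse of 7 mod 26 is 15. This is an affine cipher: with a=0,…,z=25, each position x becomes (7x+5) mod 26.
Undoing it on pbchu: p(15)→15·(15−5)≡20=u; b(1)→15·(1−5)≡18=s; c(2)→15·(2−5)≡7=h; h(7)→15·(7−5)≡4=e; u(20)→15·(20−5)≡17=r (all mod 26).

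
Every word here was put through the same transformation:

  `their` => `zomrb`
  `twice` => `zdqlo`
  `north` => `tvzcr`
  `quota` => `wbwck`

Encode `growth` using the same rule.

mywfds

In their: t→z is +6, h→o is +7, e→m is +8, i→r is +9 — the shift increases by 1 each position. The shift increases by 1 at each position, starting from +6: 6, 7, 8, ….
Applying it to growth: g+6=m, r+7=y, o+8=w, w+9=f, t+10=d, h+11=s.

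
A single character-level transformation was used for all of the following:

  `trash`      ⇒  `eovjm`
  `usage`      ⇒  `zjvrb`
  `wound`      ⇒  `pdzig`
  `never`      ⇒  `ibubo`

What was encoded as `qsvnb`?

blame

t(19)→e(4) and r(17)→o(14) fit y≡21x+21 (mod 26); the inverse of 21 mod 26 is 5. Treating letters as 0–25, the rule is x ↦ 21x + 21 (mod 26).
Undoing it on qsvnb: q(16)→5·(16−21)≡1=b; s(18)→5·(18−21)≡11=l; v(21)→5·(21−21)≡0=a; n(13)→5·(13−21)≡12=m; b(1)→5·(1−21)≡4=e (all mod 26).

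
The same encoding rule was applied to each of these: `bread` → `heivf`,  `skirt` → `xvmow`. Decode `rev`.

The output letters match the input read backwards, each shifted +4: bread reversed is daerb. The word is reversed, then every letter is shifted forward by 4.
Reversing it on rev: shift back: r−4=n, e−4=a, v−4=r → nar; then reverse → ran.

ran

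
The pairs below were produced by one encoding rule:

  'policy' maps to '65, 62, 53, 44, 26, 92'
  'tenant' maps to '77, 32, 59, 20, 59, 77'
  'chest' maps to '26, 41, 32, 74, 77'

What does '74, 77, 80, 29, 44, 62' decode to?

studio

Each letter becomes 3×(its alphabet position, a=1..z=26) + 17.
Undoing it on 74, 77, 80, 29, 44, 62: 74→(74−17)÷3=19=s, 77→(77−17)÷3=20=t, 80→(80−17)÷3=21=u, 29→(29−17)÷3=4=d, 44→(44−17)÷3=9=i, 62→(62−17)÷3=15=o.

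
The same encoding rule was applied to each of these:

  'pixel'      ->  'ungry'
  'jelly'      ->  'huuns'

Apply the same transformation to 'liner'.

anwru

The output letters match the input read backwards, each shifted +9: pixel reversed is lexip. The word is reversed, then every letter is shifted forward by 9.
For liner: reverse → renil; then shift: r+9=a, e+9=n, n+9=w, i+9=r, l+9=u.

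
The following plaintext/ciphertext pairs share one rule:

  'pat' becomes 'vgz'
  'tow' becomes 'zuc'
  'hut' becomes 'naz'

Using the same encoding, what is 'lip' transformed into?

rov

Every letter moves 6 places later in the alphabet, wrapping around z→a.
For lip: l+6=r, i+6=o, p+6=v.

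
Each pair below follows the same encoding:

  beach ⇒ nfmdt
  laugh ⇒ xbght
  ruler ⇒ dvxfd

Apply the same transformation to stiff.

Shifts by position in beach: pos 0: b→n (+12), pos 1: e→f (+1), pos 2: a→m (+12), pos 3: c→d (+1) — repeating every 2. A repeating key of period 2 is used — shifts +12, +1 over and over.
Applying it to stiff: s+12=e, t+1=u, i+12=u, f+1=g, f+12=r.

euugr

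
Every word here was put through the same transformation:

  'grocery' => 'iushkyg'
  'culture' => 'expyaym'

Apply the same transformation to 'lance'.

In grocery: g→i is +2, r→u is +3, o→s is +4, c→h is +5 — the shift increases by 1 each position. Letter i (0-indexed) is shifted by i+2, so successive shifts are 2, 3, 4, ….
On lance: l+2=n, a+3=d, n+4=r, c+5=h, e+6=k.

ndrhk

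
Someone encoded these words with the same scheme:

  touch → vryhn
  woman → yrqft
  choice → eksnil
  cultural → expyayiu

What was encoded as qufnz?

In touch: t→v is +2, o→r is +3, u→y is +4, c→h is +5 — the shift increases by 1 each position. Each letter shifts forward by (position + 2), i.e. 2, 3, 4, … — the shift grows by one for each successive letter.
Undoing it on qufnz: q−2=o, u−3=r, f−4=b, n−5=i, z−6=t.

orbit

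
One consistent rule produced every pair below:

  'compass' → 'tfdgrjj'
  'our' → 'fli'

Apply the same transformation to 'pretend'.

Compare letters: c→t is +17, o→f is +17, m→d is +17 — a constant shift. It's a constant shift of +17 (ROT17).
For pretend: p+17=g, r+17=i, e+17=v, t+17=k, e+17=v, n+17=e, d+17=u.

givkveu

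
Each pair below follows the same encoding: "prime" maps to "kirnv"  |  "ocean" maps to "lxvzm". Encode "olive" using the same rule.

Each pair mirrors across the alphabet (p↔k, r↔i, i↔r): positions sum to 25. Each letter is replaced by its mirror in the alphabet: a↔z, b↔y, c↔x, and so on (the Atbash cipher).
For olive: o↔l, l↔o, i↔r, v↔e, e↔v.

lorev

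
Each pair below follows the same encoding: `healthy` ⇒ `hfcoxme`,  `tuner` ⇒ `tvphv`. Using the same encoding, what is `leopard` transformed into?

lfqsewj

Each letter shifts forward by its position index (0, 1, 2, …) — the shift grows by one for each successive letter.
For leopard: l+0=l, e+1=f, o+2=q, p+3=s, a+4=e, r+5=w, d+6=j.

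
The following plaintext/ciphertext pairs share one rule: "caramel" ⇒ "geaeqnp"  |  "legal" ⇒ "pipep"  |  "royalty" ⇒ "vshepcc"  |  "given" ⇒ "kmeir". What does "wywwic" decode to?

The shifts repeat in a cycle of length 3: positions 0,1,… shift by +4, +4, +9, then the pattern repeats.
Decoding wywwic: w−4=s, y−4=u, w−9=n, w−4=s, i−4=e, c−9=t.

sunset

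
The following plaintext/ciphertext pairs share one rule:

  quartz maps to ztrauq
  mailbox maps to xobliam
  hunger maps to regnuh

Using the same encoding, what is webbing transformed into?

The word is simply reversed.
For webbing: reverse → gnibbew.

gnibbew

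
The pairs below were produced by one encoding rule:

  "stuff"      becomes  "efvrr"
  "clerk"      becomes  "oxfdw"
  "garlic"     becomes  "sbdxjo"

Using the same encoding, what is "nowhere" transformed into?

zpitfdf

The shift depends on letter class: consonant s→e is +12, but vowel u→v is +1. Two shifts are in play — +1 for a/e/i/o/u, +12 for every other letter.
For nowhere: n(cons)+12=z, o(vowel)+1=p, w(cons)+12=i, h(cons)+12=t, e(vowel)+1=f, r(cons)+12=d, e(vowel)+1=f.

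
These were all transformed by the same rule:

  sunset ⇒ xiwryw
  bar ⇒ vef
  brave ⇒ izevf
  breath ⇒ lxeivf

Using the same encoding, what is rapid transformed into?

hmtev

The output letters match the input read backwards, each shifted +4: sunset reversed is tesnus. Two steps: reverse the string, then apply a Caesar shift of +4.
For rapid: reverse → dipar; then shift: d+4=h, i+4=m, p+4=t, a+4=e, r+4=v.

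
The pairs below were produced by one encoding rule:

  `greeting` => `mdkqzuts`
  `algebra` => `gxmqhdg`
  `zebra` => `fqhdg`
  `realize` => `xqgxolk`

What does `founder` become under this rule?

The shifts repeat in a cycle of length 2: positions 0,1,… shift by +6, +12, then the pattern repeats.
Applying it to founder: f+6=l, o+12=a, u+6=a, n+12=z, d+6=j, e+12=q, r+6=x.

laazjqx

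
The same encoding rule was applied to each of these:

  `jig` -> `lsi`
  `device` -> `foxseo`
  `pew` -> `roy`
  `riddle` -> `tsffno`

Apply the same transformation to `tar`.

The rule splits by letter class: vowels +10, consonants +2.
For tar: t(cons)+2=v, a(vowel)+10=k, r(cons)+2=t.

vkt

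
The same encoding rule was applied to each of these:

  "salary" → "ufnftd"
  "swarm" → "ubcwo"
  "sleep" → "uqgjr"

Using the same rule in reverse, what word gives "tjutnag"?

Shifts by position in salary: pos 0: s→u (+2), pos 1: a→f (+5), pos 2: l→n (+2), pos 3: a→f (+5) — repeating every 2. The shifts repeat in a cycle of length 2: positions 0,1,… shift by +2, +5, then the pattern repeats.
Undoing it on tjutnag: t−2=r, j−5=e, u−2=s, t−5=o, n−2=l, a−5=v, g−2=e.

resolve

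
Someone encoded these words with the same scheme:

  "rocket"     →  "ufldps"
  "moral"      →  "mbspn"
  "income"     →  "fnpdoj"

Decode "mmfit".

The output letters match the input read backwards, each shifted +1: rocket reversed is tekcor. Two steps: reverse the string, then apply a Caesar shift of +1.
Reversing it on mmfit: shift back: m−1=l, m−1=l, f−1=e, i−1=h, t−1=s → llehs; then reverse → shell.

shell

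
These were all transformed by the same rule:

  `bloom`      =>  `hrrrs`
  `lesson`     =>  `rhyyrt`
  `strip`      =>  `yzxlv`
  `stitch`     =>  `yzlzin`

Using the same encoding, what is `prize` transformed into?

The shift depends on letter class: consonant b→h is +6, but vowel o→r is +3. Vowels shift forward by 3 and consonants shift forward by 6.
Applying it to prize: p(cons)+6=v, r(cons)+6=x, i(vowel)+3=l, z(cons)+6=f, e(vowel)+3=h.

vxlfh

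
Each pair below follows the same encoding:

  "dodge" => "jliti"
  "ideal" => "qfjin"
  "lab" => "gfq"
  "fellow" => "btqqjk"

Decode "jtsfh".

canoe

The output letters match the input read backwards, each shifted +5: dodge reversed is egdod. Read the word backwards and shift each letter +5.
Reversing it on jtsfh: shift back: j−5=e, t−5=o, s−5=n, f−5=a, h−5=c → eonac; then reverse → canoe.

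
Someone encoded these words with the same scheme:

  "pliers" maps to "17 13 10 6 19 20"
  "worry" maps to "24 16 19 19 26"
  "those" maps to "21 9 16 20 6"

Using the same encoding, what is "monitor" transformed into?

14 16 15 10 21 16 19

p is letter #16 and maps to 17: an offset of 1. Each letter is replaced by its alphabet position (a=1..z=26) + 1.
On monitor: m=13→14, o=15→16, n=14→15, i=9→10, t=20→21, o=15→16, r=18→19.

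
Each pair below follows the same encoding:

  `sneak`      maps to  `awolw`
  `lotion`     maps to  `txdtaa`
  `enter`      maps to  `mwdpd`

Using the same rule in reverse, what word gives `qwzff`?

input

Each letter shifts forward by (position + 8), i.e. 8, 9, 10, … — the shift grows by one for each successive letter.
Undoing it on qwzff: q−8=i, w−9=n, z−10=p, f−11=u, f−12=t.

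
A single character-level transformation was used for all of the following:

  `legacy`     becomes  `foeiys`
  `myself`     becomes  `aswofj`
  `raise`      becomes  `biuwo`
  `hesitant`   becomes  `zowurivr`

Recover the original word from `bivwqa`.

ransom

l(11)→f(5) and e(4)→o(14) fit y≡21x+8 (mod 26); the inverse of 21 mod 26 is 5. This is an affine cipher: with a=0,…,z=25, each position x becomes (21x+8) mod 26.
Reversing it on bivwqa: b(1)→5·(1−8)≡17=r; i(8)→5·(8−8)≡0=a; v(21)→5·(21−8)≡13=n; w(22)→5·(22−8)≡18=s; q(16)→5·(16−8)≡14=o; a(0)→5·(0−8)≡12=m (all mod 26).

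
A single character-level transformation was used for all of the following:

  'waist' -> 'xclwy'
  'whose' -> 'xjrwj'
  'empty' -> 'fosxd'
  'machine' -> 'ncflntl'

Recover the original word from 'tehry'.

Each letter shifts forward by (position + 1), i.e. 1, 2, 3, … — the shift grows by one for each successive letter.
Reversing it on tehry: t−1=s, e−2=c, h−3=e, r−4=n, y−5=t.

scent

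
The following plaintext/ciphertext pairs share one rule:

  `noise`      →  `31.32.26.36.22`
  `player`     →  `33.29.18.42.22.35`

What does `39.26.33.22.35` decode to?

viper

n is letter #14 and maps to 31: an offset of 17. Letters become their 1-based position plus 17 (so a→18, b→19, …).
Reversing it on 39.26.33.22.35: 39→(39−17)÷1=22=v, 26→(26−17)÷1=9=i, 33→(33−17)÷1=16=p, 22→(22−17)÷1=5=e, 35→(35−17)÷1=18=r.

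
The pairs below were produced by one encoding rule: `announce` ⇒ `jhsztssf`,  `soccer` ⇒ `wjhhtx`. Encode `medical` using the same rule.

The word is reversed, then every letter is shifted forward by 5.
On medical: reverse → lacidem; then shift: l+5=q, a+5=f, c+5=h, i+5=n, d+5=i, e+5=j, m+5=r.

qfhnijr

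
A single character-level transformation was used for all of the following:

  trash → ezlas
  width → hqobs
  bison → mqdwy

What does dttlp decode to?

Shifts by position in trash: pos 0: t→e (+11), pos 1: r→z (+8), pos 2: a→l (+11), pos 3: s→a (+8) — repeating every 2. A repeating key of period 2 is used — shifts +11, +8 over and over.
Decoding dttlp: d−11=s, t−8=l, t−11=i, l−8=d, p−11=e.

slide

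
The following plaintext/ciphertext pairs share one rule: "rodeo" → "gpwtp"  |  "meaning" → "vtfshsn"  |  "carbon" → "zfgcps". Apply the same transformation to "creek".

This is an affine cipher: with a=0,…,z=25, each position x becomes (23x+5) mod 26.
For creek: c(2)→23·2+5≡25=z; r(17)→23·17+5≡6=g; e(4)→23·4+5≡19=t; e(4)→23·4+5≡19=t; k(10)→23·10+5≡1=b (all mod 26).

zgttb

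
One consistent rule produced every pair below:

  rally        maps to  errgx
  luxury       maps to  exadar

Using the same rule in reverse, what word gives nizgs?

match

The output letters match the input read backwards, each shifted +6: rally reversed is yllar. Read the word backwards and shift each letter +6.
Undoing it on nizgs: shift back: n−6=h, i−6=c, z−6=t, g−6=a, s−6=m → hctam; then reverse → match.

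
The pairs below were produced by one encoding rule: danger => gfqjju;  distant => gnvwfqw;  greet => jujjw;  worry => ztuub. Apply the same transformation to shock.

Two shifts are in play — +5 for a/e/i/o/u, +3 for every other letter.
For shock: s(cons)+3=v, h(cons)+3=k, o(vowel)+5=t, c(cons)+3=f, k(cons)+3=n.

vktfn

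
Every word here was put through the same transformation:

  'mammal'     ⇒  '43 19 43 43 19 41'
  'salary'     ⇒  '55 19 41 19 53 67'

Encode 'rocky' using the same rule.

m(#13)→43 and a(#1)→19: differences scale by 2, so n = 2·pos + 17. The formula is n = 2×(alphabet index, a=1) + 17.
On rocky: r=18→53, o=15→47, c=3→23, k=11→39, y=25→67.

53 47 23 39 67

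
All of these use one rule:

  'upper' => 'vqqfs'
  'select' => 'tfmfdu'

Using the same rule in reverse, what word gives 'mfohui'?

length

Each letter is shifted forward by 1 in the alphabet (a Caesar shift of +1).
Reversing it on mfohui: m−1=l, f−1=e, o−1=n, h−1=g, u−1=t, i−1=h.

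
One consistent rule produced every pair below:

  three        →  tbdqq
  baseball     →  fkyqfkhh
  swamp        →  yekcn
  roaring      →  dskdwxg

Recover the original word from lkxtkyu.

fantasy

t(19)→t(19) and h(7)→b(1) fit y≡21x+10 (mod 26); the inverse of 21 mod 26 is 5. This is an affine cipher: with a=0,…,z=25, each position x becomes (21x+10) mod 26.
Undoing it on lkxtkyu: l(11)→5·(11−10)≡5=f; k(10)→5·(10−10)≡0=a; x(23)→5·(23−10)≡13=n; t(19)→5·(19−10)≡19=t; k(10)→5·(10−10)≡0=a; y(24)→5·(24−10)≡18=s; u(20)→5·(20−10)≡24=y (all mod 26).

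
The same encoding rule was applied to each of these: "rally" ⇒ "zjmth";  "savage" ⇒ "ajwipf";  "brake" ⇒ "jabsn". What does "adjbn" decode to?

Shifts by position in rally: pos 0: r→z (+8), pos 1: a→j (+9), pos 2: l→m (+1), pos 3: l→t (+8), pos 4: y→h (+9) — repeating every 3. The shifts repeat in a cycle of length 3: positions 0,1,… shift by +8, +9, +1, then the pattern repeats.
Decoding adjbn: a−8=s, d−9=u, j−1=i, b−8=t, n−9=e.

suite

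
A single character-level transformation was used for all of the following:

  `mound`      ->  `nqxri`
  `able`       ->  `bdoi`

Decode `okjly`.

night

In mound: m→n is +1, o→q is +2, u→x is +3, n→r is +4 — the shift increases by 1 each position. Each letter shifts forward by (position + 1), i.e. 1, 2, 3, … — the shift grows by one for each successive letter.
Reversing it on okjly: o−1=n, k−2=i, j−3=g, l−4=h, y−5=t.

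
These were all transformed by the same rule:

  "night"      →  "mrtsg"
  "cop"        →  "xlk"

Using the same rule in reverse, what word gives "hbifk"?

syrup

Each letter is replaced by its mirror in the alphabet: a↔z, b↔y, c↔x, and so on (the Atbash cipher).
Undoing it on hbifk: h↔s, b↔y, i↔r, f↔u, k↔p.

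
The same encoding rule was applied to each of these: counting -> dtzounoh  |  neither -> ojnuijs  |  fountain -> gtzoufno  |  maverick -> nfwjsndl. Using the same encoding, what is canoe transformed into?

The rule splits by letter class: vowels +5, consonants +1.
On canoe: c(cons)+1=d, a(vowel)+5=f, n(cons)+1=o, o(vowel)+5=t, e(vowel)+5=j.

dfotj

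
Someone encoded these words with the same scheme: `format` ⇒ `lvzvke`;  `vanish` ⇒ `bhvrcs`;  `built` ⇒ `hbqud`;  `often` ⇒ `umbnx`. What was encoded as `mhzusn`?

garlic

In format: f→l is +6, o→v is +7, r→z is +8, m→v is +9 — the shift increases by 1 each position. The shift increases by 1 at each position, starting from +6: 6, 7, 8, ….
Reversing it on mhzusn: m−6=g, h−7=a, z−8=r, u−9=l, s−10=i, n−11=c.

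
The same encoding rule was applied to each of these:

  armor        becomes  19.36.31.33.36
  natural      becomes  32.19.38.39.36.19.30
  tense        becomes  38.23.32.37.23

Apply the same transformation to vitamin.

40.27.38.19.31.27.32

a is letter #1 and maps to 19: an offset of 18. Each letter is replaced by its alphabet position (a=1..z=26) + 18.
On vitamin: v=22→40, i=9→27, t=20→38, a=1→19, m=13→31, i=9→27, n=14→32.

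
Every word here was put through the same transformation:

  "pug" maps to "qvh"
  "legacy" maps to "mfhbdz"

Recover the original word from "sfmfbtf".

Each letter is shifted forward by 1 in the alphabet (a Caesar shift of +1).
Decoding sfmfbtf: s−1=r, f−1=e, m−1=l, f−1=e, b−1=a, t−1=s, f−1=e.

release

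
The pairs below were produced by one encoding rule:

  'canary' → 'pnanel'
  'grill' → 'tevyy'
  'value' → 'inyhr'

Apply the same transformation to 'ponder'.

Compare letters: c→p is +13, a→n is +13, n→a is +13 — a constant shift. This is a Caesar cipher with shift 13.
Applying it to ponder: p+13=c, o+13=b, n+13=a, d+13=q, e+13=r, r+13=e.

cbaqre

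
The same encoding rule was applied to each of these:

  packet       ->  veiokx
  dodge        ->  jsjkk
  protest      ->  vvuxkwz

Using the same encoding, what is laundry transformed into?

rearjve

A repeating key of period 2 is used — shifts +6, +4 over and over.
Applying it to laundry: l+6=r, a+4=e, u+6=a, n+4=r, d+6=j, r+4=v, y+6=e.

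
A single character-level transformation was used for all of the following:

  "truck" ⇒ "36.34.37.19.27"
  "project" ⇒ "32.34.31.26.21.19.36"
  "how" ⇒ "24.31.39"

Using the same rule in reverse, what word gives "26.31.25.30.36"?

t is letter #20 and maps to 36: an offset of 16. Each letter is replaced by its alphabet position (a=1..z=26) + 16.
Decoding 26.31.25.30.36: 26→(26−16)÷1=10=j, 31→(31−16)÷1=15=o, 25→(25−16)÷1=9=i, 30→(30−16)÷1=14=n, 36→(36−16)÷1=20=t.

joint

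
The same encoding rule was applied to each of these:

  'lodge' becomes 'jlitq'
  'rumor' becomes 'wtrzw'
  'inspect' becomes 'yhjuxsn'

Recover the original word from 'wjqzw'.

The word is reversed, then every letter is shifted forward by 5.
Undoing it on wjqzw: shift back: w−5=r, j−5=e, q−5=l, z−5=u, w−5=r → relur; then reverse → ruler.

ruler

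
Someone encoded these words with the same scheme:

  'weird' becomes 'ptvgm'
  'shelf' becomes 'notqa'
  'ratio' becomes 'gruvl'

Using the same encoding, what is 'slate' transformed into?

This is an affine cipher: with a=0,…,z=25, each position x becomes (7x+17) mod 26.
Applying it to slate: s(18)→7·18+17≡13=n; l(11)→7·11+17≡16=q; a(0)→7·0+17≡17=r; t(19)→7·19+17≡20=u; e(4)→7·4+17≡19=t (all mod 26).

nqrut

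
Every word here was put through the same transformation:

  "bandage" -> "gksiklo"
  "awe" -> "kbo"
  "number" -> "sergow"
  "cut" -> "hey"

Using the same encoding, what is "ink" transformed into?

ssp

The shift depends on letter class: consonant b→g is +5, but vowel a→k is +10. Vowels shift forward by 10 and consonants shift forward by 5.
For ink: i(vowel)+10=s, n(cons)+5=s, k(cons)+5=p.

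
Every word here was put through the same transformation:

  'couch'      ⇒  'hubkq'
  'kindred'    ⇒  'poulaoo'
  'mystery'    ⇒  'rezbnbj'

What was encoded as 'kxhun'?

frame

In couch: c→h is +5, o→u is +6, u→b is +7, c→k is +8 — the shift increases by 1 each position. Each letter shifts forward by (position + 5), i.e. 5, 6, 7, … — the shift grows by one for each successive letter.
Decoding kxhun: k−5=f, x−6=r, h−7=a, u−8=m, n−9=e.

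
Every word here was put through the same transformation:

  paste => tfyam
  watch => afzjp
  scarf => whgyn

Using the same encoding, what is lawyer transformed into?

Each letter shifts forward by (position + 4), i.e. 4, 5, 6, … — the shift grows by one for each successive letter.
For lawyer: l+4=p, a+5=f, w+6=c, y+7=f, e+8=m, r+9=a.

pfcfma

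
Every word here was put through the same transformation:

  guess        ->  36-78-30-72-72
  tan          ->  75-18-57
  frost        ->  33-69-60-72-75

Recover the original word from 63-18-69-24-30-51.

parcel

g(#7)→36 and u(#21)→78: differences scale by 3, so n = 3·pos + 15. With a=1..z=26, the number is 3·pos + 15.
Undoing it on 63-18-69-24-30-51: 63→(63−15)÷3=16=p, 18→(18−15)÷3=1=a, 69→(69−15)÷3=18=r, 24→(24−15)÷3=3=c, 30→(30−15)÷3=5=e, 51→(51−15)÷3=12=l.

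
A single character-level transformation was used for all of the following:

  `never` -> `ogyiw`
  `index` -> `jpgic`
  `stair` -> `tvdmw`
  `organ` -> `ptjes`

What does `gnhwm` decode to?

flesh

In never: n→o is +1, e→g is +2, v→y is +3, e→i is +4 — the shift increases by 1 each position. The shift increases by 1 at each position, starting from +1: 1, 2, 3, ….
Decoding gnhwm: g−1=f, n−2=l, h−3=e, w−4=s, m−5=h.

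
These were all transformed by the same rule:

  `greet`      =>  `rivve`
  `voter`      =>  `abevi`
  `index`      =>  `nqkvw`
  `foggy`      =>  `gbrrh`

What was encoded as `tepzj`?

stuck

g(6)→r(17) and r(17)→i(8) fit y≡11x+3 (mod 26); the inverse of 11 mod 26 is 19. Each letter's alphabet position (a=0..z=25) is mapped through 11·x+3 mod 26 — an affine cipher.
Decoding tepzj: t(19)→19·(19−3)≡18=s; e(4)→19·(4−3)≡19=t; p(15)→19·(15−3)≡20=u; z(25)→19·(25−3)≡2=c; j(9)→19·(9−3)≡10=k (all mod 26).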